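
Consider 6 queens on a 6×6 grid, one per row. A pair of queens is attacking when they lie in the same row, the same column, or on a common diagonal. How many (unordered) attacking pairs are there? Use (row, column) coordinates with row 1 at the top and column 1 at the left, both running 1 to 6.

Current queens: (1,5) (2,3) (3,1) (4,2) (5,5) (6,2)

4

Same column: (1,5)–(5,5) (column 5); (4,2)–(6,2) (column 2).
Same diagonal: (1,5)–(4,2) (|1−4| = |5−2| = 3); (3,1)–(4,2) (|3−4| = |1−2| = 1).
Total attacking pairs: 4.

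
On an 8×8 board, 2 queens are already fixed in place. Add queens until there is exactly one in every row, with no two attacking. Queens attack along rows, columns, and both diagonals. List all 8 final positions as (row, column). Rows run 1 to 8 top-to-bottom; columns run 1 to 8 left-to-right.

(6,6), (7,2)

Row 1: attacked by (6,6)→{1,6}; (7,2)→{2,8}. Safe: 3, 4, 5, 7. Place at column 3.
Row 2: attacked by (1,3)→{2,3,4}; (6,6)→{2,6}; (7,2)→{2,7}. Safe: 1, 5, 8. Place at column 8.
Row 3: attacked by (1,3)→{1,3,5}; (2,8)→{7,8}; (6,6)→{3,6}; (7,2)→{2,6}. Safe: 4. Place at column 4.
Row 4: attacked by (1,3)→{3,6}; (2,8)→{6,8}; (3,4)→{3,4,5}; (6,6)→{4,6,8}; (7,2)→{2,5}. Safe: 1, 7. Place at column 7.
Row 5: attacked by (1,3)→{3,7}; (2,8)→{5,8}; (3,4)→{2,4,6}; (4,7)→{6,7,8}; (6,6)→{5,6,7}; (7,2)→{2,4}. Safe: 1. Place at column 1.
Row 8: attacked by (1,3)→{3}; (2,8)→{2,8}; (3,4)→{4}; (4,7)→{3,7}; (5,1)→{1,4}; (6,6)→{4,6,8}; (7,2)→{1,2,3}. Safe: 5. Place at column 5.
Columns [3, 8, 4, 7, 1, 6, 2, 5], r−c [-2, -6, -1, -3, 4, 0, 5, 3], r+c [4, 10, 7, 11, 6, 12, 9, 13] are all distinct, so no two queens attack.

(1,3) (2,8) (3,4) (4,7) (5,1) (6,6) (7,2) (8,5)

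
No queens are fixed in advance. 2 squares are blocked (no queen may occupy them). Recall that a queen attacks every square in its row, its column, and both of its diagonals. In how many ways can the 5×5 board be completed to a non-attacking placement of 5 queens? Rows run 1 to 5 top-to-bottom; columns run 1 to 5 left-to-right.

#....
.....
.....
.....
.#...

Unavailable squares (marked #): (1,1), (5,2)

Branch on row 1: col 2 → 2; col 3 → 2; col 4 → 1; col 5 → 1.
Sum: 2 + 2 + 1 + 1 = 6.

6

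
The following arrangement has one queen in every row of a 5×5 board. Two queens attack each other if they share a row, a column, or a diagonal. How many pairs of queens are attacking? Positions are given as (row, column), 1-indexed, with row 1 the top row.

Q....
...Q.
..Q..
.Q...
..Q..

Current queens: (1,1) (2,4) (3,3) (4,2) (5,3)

Same column: (3,3)–(5,3) (column 3).
Same diagonal: (1,1)–(3,3) (|1−3| = |1−3| = 2); (2,4)–(3,3) (|2−3| = |4−3| = 1); (2,4)–(4,2) (|2−4| = |4−2| = 2); (3,3)–(4,2) (|3−4| = |3−2| = 1); (4,2)–(5,3) (|4−5| = |2−3| = 1).
Total attacking pairs: 6.

6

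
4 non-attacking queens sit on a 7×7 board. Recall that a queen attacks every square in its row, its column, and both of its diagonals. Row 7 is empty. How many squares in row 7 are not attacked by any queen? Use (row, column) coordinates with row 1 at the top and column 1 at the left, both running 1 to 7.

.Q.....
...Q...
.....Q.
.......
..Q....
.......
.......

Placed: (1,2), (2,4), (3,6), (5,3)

(1,2) attacks row 7 at column 2.
(2,4) attacks row 7 at column 4.
(3,6) attacks row 7 at column 6 and diagonals 2.
(5,3) attacks row 7 at column 3 and diagonals 1, 5.
Attacked columns: {1, 2, 3, 4, 5, 6}. Safe: {7}.

1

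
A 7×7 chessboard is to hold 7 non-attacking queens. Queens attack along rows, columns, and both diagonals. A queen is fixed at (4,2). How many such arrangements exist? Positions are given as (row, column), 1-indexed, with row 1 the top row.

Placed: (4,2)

6

Branch on row 1: col 1 → 1; col 3 → 2; col 4 → 2; col 6 → 0; col 7 → 1.
Sum: 1 + 2 + 2 + 0 + 1 = 6.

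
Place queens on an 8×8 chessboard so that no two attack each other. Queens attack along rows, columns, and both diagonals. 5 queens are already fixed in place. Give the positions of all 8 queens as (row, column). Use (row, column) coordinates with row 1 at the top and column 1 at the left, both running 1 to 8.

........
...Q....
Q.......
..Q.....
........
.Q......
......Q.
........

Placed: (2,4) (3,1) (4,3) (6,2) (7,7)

Row 1: attacked by (2,4)→{3,4,5}; (3,1)→{1,3}; (4,3)→{3,6}; (6,2)→{2,7}; (7,7)→{1,7}. Safe: 8. Place at column 8.
Row 5: attacked by (1,8)→{4,8}; (2,4)→{1,4,7}; (3,1)→{1,3}; (4,3)→{2,3,4}; (6,2)→{1,2,3}; (7,7)→{5,7}. Safe: 6. Place at column 6.
Row 8: attacked by (1,8)→{1,8}; (2,4)→{4}; (3,1)→{1,6}; (4,3)→{3,7}; (5,6)→{3,6}; (6,2)→{2,4}; (7,7)→{6,7,8}. Safe: 5. Place at column 5.
Columns [8, 4, 1, 3, 6, 2, 7, 5], r−c [-7, -2, 2, 1, -1, 4, 0, 3], r+c [9, 6, 4, 7, 11, 8, 14, 13] are all distinct, so no two queens attack.

(1,8) (2,4) (3,1) (4,3) (5,6) (6,2) (7,7) (8,5)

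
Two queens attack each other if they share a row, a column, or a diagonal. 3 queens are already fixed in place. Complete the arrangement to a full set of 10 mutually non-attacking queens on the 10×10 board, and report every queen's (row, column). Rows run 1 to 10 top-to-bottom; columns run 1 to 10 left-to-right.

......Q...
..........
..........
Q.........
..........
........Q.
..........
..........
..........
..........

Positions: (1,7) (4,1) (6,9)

(1,7) (2,10) (3,4) (4,1) (5,5) (6,9) (7,2) (8,6) (9,8) (10,3)

Row 2: attacked by (1,7)→{6,7,8}; (4,1)→{1,3}; (6,9)→{5,9}. Safe: 2, 4, 10. Place at column 10.
Row 3: attacked by (1,7)→{5,7,9}; (2,10)→{9,10}; (4,1)→{1,2}; (6,9)→{6,9}. Safe: 3, 4, 8. Place at column 4.
Row 5: attacked by (1,7)→{3,7}; (2,10)→{7,10}; (3,4)→{2,4,6}; (4,1)→{1,2}; (6,9)→{8,9,10}. Safe: 5. Place at column 5.
Row 7: attacked by (1,7)→{1,7}; (2,10)→{5,10}; (3,4)→{4,8}; (4,1)→{1,4}; (5,5)→{3,5,7}; (6,9)→{8,9,10}. Safe: 2, 6. Place at column 2.
Row 8: attacked by (1,7)→{7}; (2,10)→{4,10}; (3,4)→{4,9}; (4,1)→{1,5}; (5,5)→{2,5,8}; (6,9)→{7,9}; (7,2)→{1,2,3}. Safe: 6. Place at column 6.
Row 9: attacked by (1,7)→{7}; (2,10)→{3,10}; (3,4)→{4,10}; (4,1)→{1,6}; (5,5)→{1,5,9}; (6,9)→{6,9}; (7,2)→{2,4}; (8,6)→{5,6,7}. Safe: 8. Place at column 8.
Row 10: attacked by (1,7)→{7}; (2,10)→{2,10}; (3,4)→{4}; (4,1)→{1,7}; (5,5)→{5,10}; (6,9)→{5,9}; (7,2)→{2,5}; (8,6)→{4,6,8}; (9,8)→{7,8,9}. Safe: 3. Place at column 3.
Columns [7, 10, 4, 1, 5, 9, 2, 6, 8, 3], r−c [-6, -8, -1, 3, 0, -3, 5, 2, 1, 7], r+c [8, 12, 7, 5, 10, 15, 9, 14, 17, 13] are all distinct, so no two queens attack.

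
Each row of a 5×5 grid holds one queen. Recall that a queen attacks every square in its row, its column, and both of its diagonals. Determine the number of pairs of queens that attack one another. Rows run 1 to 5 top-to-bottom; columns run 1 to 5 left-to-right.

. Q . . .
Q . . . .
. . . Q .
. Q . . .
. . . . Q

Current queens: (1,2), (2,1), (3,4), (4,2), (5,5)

Same column: (1,2)–(4,2) (column 2).
Same diagonal: (1,2)–(2,1) (|1−2| = |2−1| = 1); (1,2)–(3,4) (|1−3| = |2−4| = 2).
Total attacking pairs: 3.

3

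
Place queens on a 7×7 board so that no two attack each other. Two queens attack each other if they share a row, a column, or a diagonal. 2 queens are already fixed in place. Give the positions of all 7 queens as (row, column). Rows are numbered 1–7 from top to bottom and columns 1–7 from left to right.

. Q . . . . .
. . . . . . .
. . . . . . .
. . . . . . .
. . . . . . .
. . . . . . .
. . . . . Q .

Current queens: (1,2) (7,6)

(1,2) (2,4) (3,1) (4,7) (5,5) (6,3) (7,6)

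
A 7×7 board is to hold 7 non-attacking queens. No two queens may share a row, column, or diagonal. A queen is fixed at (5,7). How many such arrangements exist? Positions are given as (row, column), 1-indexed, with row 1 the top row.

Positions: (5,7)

Branch on row 1: col 1 → 1; col 2 → 2; col 4 → 0; col 5 → 1; col 6 → 2.
Sum: 1 + 2 + 0 + 1 + 2 = 6.

6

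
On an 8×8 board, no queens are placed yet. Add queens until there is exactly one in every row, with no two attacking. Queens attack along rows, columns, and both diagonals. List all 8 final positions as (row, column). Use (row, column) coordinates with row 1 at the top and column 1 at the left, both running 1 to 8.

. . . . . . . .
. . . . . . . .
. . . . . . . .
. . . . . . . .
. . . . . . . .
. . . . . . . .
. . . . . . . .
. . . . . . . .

(1,1) (2,5) (3,8) (4,6) (5,3) (6,7) (7,2) (8,4)

Row 1: Safe: 1, 2, 3, 4, 5, 6, 7, 8. Place at column 1.
Row 2: attacked by (1,1)→{1,2}. Safe: 3, 4, 5, 6, 7, 8. Place at column 5.
Row 3: attacked by (1,1)→{1,3}; (2,5)→{4,5,6}. Safe: 2, 7, 8. Place at column 8.
Row 4: attacked by (1,1)→{1,4}; (2,5)→{3,5,7}; (3,8)→{7,8}. Safe: 2, 6. Place at column 6.
Row 5: attacked by (1,1)→{1,5}; (2,5)→{2,5,8}; (3,8)→{6,8}; (4,6)→{5,6,7}. Safe: 3, 4. Place at column 3.
Row 6: attacked by (1,1)→{1,6}; (2,5)→{1,5}; (3,8)→{5,8}; (4,6)→{4,6,8}; (5,3)→{2,3,4}. Safe: 7. Place at column 7.
Row 7: attacked by (1,1)→{1,7}; (2,5)→{5}; (3,8)→{4,8}; (4,6)→{3,6}; (5,3)→{1,3,5}; (6,7)→{6,7,8}. Safe: 2. Place at column 2.
Row 8: attacked by (1,1)→{1,8}; (2,5)→{5}; (3,8)→{3,8}; (4,6)→{2,6}; (5,3)→{3,6}; (6,7)→{5,7}; (7,2)→{1,2,3}. Safe: 4. Place at column 4.
Columns [1, 5, 8, 6, 3, 7, 2, 4], r−c [0, -3, -5, -2, 2, -1, 5, 4], r+c [2, 7, 11, 10, 8, 13, 9, 12] are all distinct, so no two queens attack.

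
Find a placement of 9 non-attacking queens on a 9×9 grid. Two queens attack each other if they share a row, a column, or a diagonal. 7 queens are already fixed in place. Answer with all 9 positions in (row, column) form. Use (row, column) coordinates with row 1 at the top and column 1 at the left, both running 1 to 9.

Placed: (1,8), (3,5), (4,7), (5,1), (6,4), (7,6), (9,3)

Row 2: attacked by (1,8)→{7,8,9}; (3,5)→{4,5,6}; (4,7)→{5,7,9}; (5,1)→{1,4}; (6,4)→{4,8}; (7,6)→{1,6}; (9,3)→{3}. Safe: 2. Place at column 2.
Row 8: attacked by (1,8)→{1,8}; (2,2)→{2,8}; (3,5)→{5}; (4,7)→{3,7}; (5,1)→{1,4}; (6,4)→{2,4,6}; (7,6)→{5,6,7}; (9,3)→{2,3,4}. Safe: 9. Place at column 9.
Columns [8, 2, 5, 7, 1, 4, 6, 9, 3], r−c [-7, 0, -2, -3, 4, 2, 1, -1, 6], r+c [9, 4, 8, 11, 6, 10, 13, 17, 12] are all distinct, so no two queens attack.

(1,8) (2,2) (3,5) (4,7) (5,1) (6,4) (7,6) (8,9) (9,3)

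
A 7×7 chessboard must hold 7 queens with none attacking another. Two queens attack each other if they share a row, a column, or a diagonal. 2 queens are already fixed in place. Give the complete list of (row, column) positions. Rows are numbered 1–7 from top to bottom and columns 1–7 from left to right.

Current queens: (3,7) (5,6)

Row 1: attacked by (3,7)→{5,7}; (5,6)→{2,6}. Safe: 1, 3, 4. Place at column 1.
Row 2: attacked by (1,1)→{1,2}; (3,7)→{6,7}; (5,6)→{3,6}. Safe: 4, 5. Place at column 4.
Row 4: attacked by (1,1)→{1,4}; (2,4)→{2,4,6}; (3,7)→{6,7}; (5,6)→{5,6,7}. Safe: 3. Place at column 3.
Row 6: attacked by (1,1)→{1,6}; (2,4)→{4}; (3,7)→{4,7}; (4,3)→{1,3,5}; (5,6)→{5,6,7}. Safe: 2. Place at column 2.
Row 7: attacked by (1,1)→{1,7}; (2,4)→{4}; (3,7)→{3,7}; (4,3)→{3,6}; (5,6)→{4,6}; (6,2)→{1,2,3}. Safe: 5. Place at column 5.
Columns [1, 4, 7, 3, 6, 2, 5], r−c [0, -2, -4, 1, -1, 4, 2], r+c [2, 6, 10, 7, 11, 8, 12] are all distinct, so no two queens attack.

(1,1) (2,4) (3,7) (4,3) (5,6) (6,2) (7,5)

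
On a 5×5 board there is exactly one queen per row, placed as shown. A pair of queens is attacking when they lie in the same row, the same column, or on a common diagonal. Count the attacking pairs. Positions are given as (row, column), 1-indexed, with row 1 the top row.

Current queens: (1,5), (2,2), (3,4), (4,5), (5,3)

Same column: (1,5)–(4,5) (column 5).
Same diagonal: (3,4)–(4,5) (|3−4| = |4−5| = 1).
Total attacking pairs: 2.

2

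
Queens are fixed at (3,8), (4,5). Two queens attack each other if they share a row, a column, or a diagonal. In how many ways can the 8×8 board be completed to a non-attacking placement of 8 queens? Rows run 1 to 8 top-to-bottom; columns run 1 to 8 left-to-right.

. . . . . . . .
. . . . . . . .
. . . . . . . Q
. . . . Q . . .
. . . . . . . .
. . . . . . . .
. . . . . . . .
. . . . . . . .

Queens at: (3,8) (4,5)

1

Branch on row 1: col 1 → 0; col 3 → 0; col 4 → 1; col 7 → 0.
Sum: 0 + 0 + 1 + 0 = 1.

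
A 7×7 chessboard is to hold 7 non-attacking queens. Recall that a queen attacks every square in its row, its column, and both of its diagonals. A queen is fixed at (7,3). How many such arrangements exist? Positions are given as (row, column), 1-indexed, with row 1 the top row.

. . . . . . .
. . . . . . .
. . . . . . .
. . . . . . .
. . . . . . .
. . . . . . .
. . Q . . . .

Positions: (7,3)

Branch on row 1: col 1 → 1; col 2 → 0; col 4 → 1; col 5 → 2; col 6 → 1; col 7 → 1.
Sum: 1 + 0 + 1 + 2 + 1 + 1 = 6.

6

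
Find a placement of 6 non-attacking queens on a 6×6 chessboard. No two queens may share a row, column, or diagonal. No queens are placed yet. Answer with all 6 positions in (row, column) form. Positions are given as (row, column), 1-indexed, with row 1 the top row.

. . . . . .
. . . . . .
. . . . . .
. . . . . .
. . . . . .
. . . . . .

Row 1: Safe: 1, 2, 3, 4, 5, 6. Place at column 5.
Row 2: attacked by (1,5)→{4,5,6}. Safe: 1, 2, 3. Place at column 3.
Row 3: attacked by (1,5)→{3,5}; (2,3)→{2,3,4}. Safe: 1, 6. Place at column 1.
Row 4: attacked by (1,5)→{2,5}; (2,3)→{1,3,5}; (3,1)→{1,2}. Safe: 4, 6. Place at column 6.
Row 5: attacked by (1,5)→{1,5}; (2,3)→{3,6}; (3,1)→{1,3}; (4,6)→{5,6}. Safe: 2, 4. Place at column 4.
Row 6: attacked by (1,5)→{5}; (2,3)→{3}; (3,1)→{1,4}; (4,6)→{4,6}; (5,4)→{3,4,5}. Safe: 2. Place at column 2.
Columns [5, 3, 1, 6, 4, 2], r−c [-4, -1, 2, -2, 1, 4], r+c [6, 5, 4, 10, 9, 8] are all distinct, so no two queens attack.

(1,5) (2,3) (3,1) (4,6) (5,4) (6,2)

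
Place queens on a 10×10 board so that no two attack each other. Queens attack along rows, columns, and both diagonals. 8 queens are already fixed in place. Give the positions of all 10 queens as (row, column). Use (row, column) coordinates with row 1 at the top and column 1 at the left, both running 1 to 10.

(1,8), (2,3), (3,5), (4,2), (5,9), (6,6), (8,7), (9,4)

(1,8) (2,3) (3,5) (4,2) (5,9) (6,6) (7,10) (8,7) (9,4) (10,1)

Row 7: attacked by (1,8)→{2,8}; (2,3)→{3,8}; (3,5)→{1,5,9}; (4,2)→{2,5}; (5,9)→{7,9}; (6,6)→{5,6,7}; (8,7)→{6,7,8}; (9,4)→{2,4,6}. Safe: 10. Place at column 10.
Row 10: attacked by (1,8)→{8}; (2,3)→{3}; (3,5)→{5}; (4,2)→{2,8}; (5,9)→{4,9}; (6,6)→{2,6,10}; (7,10)→{7,10}; (8,7)→{5,7,9}; (9,4)→{3,4,5}. Safe: 1. Place at column 1.
Columns [8, 3, 5, 2, 9, 6, 10, 7, 4, 1], r−c [-7, -1, -2, 2, -4, 0, -3, 1, 5, 9], r+c [9, 5, 8, 6, 14, 12, 17, 15, 13, 11] are all distinct, so no two queens attack.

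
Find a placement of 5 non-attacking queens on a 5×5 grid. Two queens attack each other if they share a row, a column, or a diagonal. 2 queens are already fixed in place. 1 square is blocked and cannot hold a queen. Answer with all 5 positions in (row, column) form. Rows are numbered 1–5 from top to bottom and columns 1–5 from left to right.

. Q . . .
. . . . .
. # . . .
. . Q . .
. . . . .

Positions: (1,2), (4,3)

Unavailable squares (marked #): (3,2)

Row 2: attacked by (1,2)→{1,2,3}; (4,3)→{1,3,5}. Safe: 4. Place at column 4.
Row 3: attacked by (1,2)→{2,4}; (2,4)→{3,4,5}; (4,3)→{2,3,4}. Blocked: 2. Safe: 1. Place at column 1.
Row 5: attacked by (1,2)→{2}; (2,4)→{1,4}; (3,1)→{1,3}; (4,3)→{2,3,4}. Safe: 5. Place at column 5.
Columns [2, 4, 1, 3, 5], r−c [-1, -2, 2, 1, 0], r+c [3, 6, 4, 7, 10] are all distinct, so no two queens attack.

(1,2) (2,4) (3,1) (4,3) (5,5)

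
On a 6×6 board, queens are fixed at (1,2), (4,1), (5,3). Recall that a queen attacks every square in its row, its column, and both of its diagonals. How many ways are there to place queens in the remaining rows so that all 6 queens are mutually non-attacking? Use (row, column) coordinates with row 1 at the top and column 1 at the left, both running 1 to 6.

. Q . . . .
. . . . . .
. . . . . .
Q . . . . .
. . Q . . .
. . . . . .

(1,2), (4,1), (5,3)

Branch on row 2: col 4 → 1; col 5 → 0.
Sum: 1 + 0 = 1.

1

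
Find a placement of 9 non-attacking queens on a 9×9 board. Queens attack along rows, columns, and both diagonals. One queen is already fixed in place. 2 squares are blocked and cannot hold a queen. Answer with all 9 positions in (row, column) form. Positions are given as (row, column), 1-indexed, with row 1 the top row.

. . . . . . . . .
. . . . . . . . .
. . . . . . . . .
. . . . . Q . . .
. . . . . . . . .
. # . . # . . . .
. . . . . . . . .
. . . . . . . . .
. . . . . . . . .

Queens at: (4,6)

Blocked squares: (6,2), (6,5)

(1,8) (2,1) (3,4) (4,6) (5,3) (6,9) (7,7) (8,5) (9,2)

Row 1: attacked by (4,6)→{3,6,9}. Safe: 1, 2, 4, 5, 7, 8. Place at column 8.
Row 2: attacked by (1,8)→{7,8,9}; (4,6)→{4,6,8}. Safe: 1, 2, 3, 5. Place at column 1.
Row 3: attacked by (1,8)→{6,8}; (2,1)→{1,2}; (4,6)→{5,6,7}. Safe: 3, 4, 9. Place at column 4.
Row 5: attacked by (1,8)→{4,8}; (2,1)→{1,4}; (3,4)→{2,4,6}; (4,6)→{5,6,7}. Safe: 3, 9. Place at column 3.
Row 6: attacked by (1,8)→{3,8}; (2,1)→{1,5}; (3,4)→{1,4,7}; (4,6)→{4,6,8}; (5,3)→{2,3,4}. Blocked: 2,5. Safe: 9. Place at column 9.
Row 7: attacked by (1,8)→{2,8}; (2,1)→{1,6}; (3,4)→{4,8}; (4,6)→{3,6,9}; (5,3)→{1,3,5}; (6,9)→{8,9}. Safe: 7. Place at column 7.
Row 8: attacked by (1,8)→{1,8}; (2,1)→{1,7}; (3,4)→{4,9}; (4,6)→{2,6}; (5,3)→{3,6}; (6,9)→{7,9}; (7,7)→{6,7,8}. Safe: 5. Place at column 5.
Row 9: attacked by (1,8)→{8}; (2,1)→{1,8}; (3,4)→{4}; (4,6)→{1,6}; (5,3)→{3,7}; (6,9)→{6,9}; (7,7)→{5,7,9}; (8,5)→{4,5,6}. Safe: 2. Place at column 2.
Columns [8, 1, 4, 6, 3, 9, 7, 5, 2], r−c [-7, 1, -1, -2, 2, -3, 0, 3, 7], r+c [9, 3, 7, 10, 8, 15, 14, 13, 11] are all distinct, so no two queens attack.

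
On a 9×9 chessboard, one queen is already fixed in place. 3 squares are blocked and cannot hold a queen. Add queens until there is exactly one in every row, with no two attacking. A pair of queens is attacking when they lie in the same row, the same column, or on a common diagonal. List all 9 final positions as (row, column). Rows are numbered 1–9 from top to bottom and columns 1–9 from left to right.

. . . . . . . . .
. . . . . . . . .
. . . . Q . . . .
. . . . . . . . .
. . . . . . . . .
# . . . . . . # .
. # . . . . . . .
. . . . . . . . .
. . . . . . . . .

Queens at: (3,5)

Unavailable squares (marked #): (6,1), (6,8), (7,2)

(1,4) (2,9) (3,5) (4,8) (5,1) (6,3) (7,6) (8,2) (9,7)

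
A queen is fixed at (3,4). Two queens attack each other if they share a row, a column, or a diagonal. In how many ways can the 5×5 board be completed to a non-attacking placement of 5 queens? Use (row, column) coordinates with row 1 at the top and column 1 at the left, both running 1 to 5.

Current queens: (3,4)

2

Branch on row 1: col 1 → 0; col 3 → 1; col 5 → 1.
Sum: 0 + 1 + 1 = 2.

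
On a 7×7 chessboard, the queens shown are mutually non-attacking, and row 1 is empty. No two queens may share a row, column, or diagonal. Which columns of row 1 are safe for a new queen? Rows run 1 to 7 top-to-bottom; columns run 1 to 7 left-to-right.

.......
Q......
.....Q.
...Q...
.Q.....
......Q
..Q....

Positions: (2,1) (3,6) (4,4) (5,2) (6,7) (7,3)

(2,1) attacks row 1 at column 1 and diagonals 2.
(3,6) attacks row 1 at column 6 and diagonals 4.
(4,4) attacks row 1 at column 4 and diagonals 1, 7.
(5,2) attacks row 1 at column 2 and diagonals 6.
(6,7) attacks row 1 at column 7 and diagonals 2.
(7,3) attacks row 1 at column 3.
Attacked columns: {1, 2, 3, 4, 6, 7}. Safe: {5}.

columns 5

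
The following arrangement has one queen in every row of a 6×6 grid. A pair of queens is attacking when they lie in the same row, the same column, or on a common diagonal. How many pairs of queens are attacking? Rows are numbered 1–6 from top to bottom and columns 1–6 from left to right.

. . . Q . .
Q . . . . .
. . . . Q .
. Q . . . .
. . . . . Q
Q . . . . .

1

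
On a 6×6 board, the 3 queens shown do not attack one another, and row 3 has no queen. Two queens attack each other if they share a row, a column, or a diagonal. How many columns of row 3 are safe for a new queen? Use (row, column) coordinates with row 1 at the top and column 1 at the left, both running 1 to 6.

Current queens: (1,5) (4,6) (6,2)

2

(1,5) attacks row 3 at column 5 and diagonals 3.
(4,6) attacks row 3 at column 6 and diagonals 5.
(6,2) attacks row 3 at column 2 and diagonals 5.
Attacked columns: {2, 3, 5, 6}. Safe: {1, 4}.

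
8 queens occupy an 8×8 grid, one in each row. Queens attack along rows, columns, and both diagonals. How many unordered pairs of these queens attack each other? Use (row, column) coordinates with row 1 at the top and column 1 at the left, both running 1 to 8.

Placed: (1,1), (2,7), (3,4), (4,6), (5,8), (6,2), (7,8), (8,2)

4

Same column: (5,8)–(7,8) (column 8); (6,2)–(8,2) (column 2).
Same diagonal: (3,4)–(7,8) (|3−7| = |4−8| = 4); (4,6)–(8,2) (|4−8| = |6−2| = 4).
Total attacking pairs: 4.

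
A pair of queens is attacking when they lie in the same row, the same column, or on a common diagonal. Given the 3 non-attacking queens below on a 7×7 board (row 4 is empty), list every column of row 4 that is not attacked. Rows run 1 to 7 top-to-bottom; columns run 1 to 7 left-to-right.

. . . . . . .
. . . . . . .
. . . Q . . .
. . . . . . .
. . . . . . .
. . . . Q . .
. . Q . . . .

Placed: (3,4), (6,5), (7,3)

(3,4) attacks row 4 at column 4 and diagonals 3, 5.
(6,5) attacks row 4 at column 5 and diagonals 3, 7.
(7,3) attacks row 4 at column 3 and diagonals 6.
Attacked columns: {3, 4, 5, 6, 7}. Safe: {1, 2}.

columns 1, 2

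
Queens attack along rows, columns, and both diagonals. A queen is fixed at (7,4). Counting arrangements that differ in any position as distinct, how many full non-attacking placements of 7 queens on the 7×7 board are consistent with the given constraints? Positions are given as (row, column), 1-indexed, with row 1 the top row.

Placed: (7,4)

Branch on row 1: col 1 → 1; col 2 → 1; col 3 → 1; col 5 → 1; col 6 → 1; col 7 → 1.
Sum: 1 + 1 + 1 + 1 + 1 + 1 = 6.

6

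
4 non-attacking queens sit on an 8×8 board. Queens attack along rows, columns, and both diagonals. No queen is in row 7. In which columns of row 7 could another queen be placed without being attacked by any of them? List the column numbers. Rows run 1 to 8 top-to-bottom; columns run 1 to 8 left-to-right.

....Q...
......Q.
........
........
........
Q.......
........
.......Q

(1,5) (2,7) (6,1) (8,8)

columns 3, 4, 6

(1,5) attacks row 7 at column 5.
(2,7) attacks row 7 at column 7 and diagonals 2.
(6,1) attacks row 7 at column 1 and diagonals 2.
(8,8) attacks row 7 at column 8 and diagonals 7.
Attacked columns: {1, 2, 5, 7, 8}. Safe: {3, 4, 6}.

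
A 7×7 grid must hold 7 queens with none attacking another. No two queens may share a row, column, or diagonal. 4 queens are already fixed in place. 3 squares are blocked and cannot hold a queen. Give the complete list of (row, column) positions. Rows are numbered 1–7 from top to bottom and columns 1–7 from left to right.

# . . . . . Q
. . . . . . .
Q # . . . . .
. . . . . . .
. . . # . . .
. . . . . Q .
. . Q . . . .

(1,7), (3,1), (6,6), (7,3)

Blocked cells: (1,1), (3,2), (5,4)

(1,7) (2,4) (3,1) (4,5) (5,2) (6,6) (7,3)

Row 2: attacked by (1,7)→{6,7}; (3,1)→{1,2}; (6,6)→{2,6}; (7,3)→{3}. Safe: 4, 5. Place at column 4.
Row 4: attacked by (1,7)→{4,7}; (2,4)→{2,4,6}; (3,1)→{1,2}; (6,6)→{4,6}; (7,3)→{3,6}. Safe: 5. Place at column 5.
Row 5: attacked by (1,7)→{3,7}; (2,4)→{1,4,7}; (3,1)→{1,3}; (4,5)→{4,5,6}; (6,6)→{5,6,7}; (7,3)→{1,3,5}. Blocked: 4. Safe: 2. Place at column 2.
Columns [7, 4, 1, 5, 2, 6, 3], r−c [-6, -2, 2, -1, 3, 0, 4], r+c [8, 6, 4, 9, 7, 12, 10] are all distinct, so no two queens attack.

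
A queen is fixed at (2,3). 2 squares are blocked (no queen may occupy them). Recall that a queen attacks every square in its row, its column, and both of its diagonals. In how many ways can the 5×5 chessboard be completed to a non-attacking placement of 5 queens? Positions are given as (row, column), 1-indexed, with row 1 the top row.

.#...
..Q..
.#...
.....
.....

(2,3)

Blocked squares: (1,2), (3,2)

2

Branch on row 1: col 1 → 1; col 5 → 1.
Sum: 1 + 1 = 2.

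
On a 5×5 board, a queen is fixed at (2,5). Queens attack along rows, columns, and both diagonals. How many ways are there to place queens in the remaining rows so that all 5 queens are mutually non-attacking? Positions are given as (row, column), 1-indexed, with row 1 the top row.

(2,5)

2

Branch on row 1: col 1 → 0; col 2 → 1; col 3 → 1.
Sum: 0 + 1 + 1 = 2.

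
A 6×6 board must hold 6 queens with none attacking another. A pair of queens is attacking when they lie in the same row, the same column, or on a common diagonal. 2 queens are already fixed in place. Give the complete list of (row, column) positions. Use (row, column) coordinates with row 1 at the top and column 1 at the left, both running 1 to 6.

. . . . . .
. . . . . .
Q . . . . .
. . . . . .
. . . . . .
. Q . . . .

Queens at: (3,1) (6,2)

(1,5) (2,3) (3,1) (4,6) (5,4) (6,2)

Row 1: attacked by (3,1)→{1,3}; (6,2)→{2}. Safe: 4, 5, 6. Place at column 5.
Row 2: attacked by (1,5)→{4,5,6}; (3,1)→{1,2}; (6,2)→{2,6}. Safe: 3. Place at column 3.
Row 4: attacked by (1,5)→{2,5}; (2,3)→{1,3,5}; (3,1)→{1,2}; (6,2)→{2,4}. Safe: 6. Place at column 6.
Row 5: attacked by (1,5)→{1,5}; (2,3)→{3,6}; (3,1)→{1,3}; (4,6)→{5,6}; (6,2)→{1,2,3}. Safe: 4. Place at column 4.
Columns [5, 3, 1, 6, 4, 2], r−c [-4, -1, 2, -2, 1, 4], r+c [6, 5, 4, 10, 9, 8] are all distinct, so no two queens attack.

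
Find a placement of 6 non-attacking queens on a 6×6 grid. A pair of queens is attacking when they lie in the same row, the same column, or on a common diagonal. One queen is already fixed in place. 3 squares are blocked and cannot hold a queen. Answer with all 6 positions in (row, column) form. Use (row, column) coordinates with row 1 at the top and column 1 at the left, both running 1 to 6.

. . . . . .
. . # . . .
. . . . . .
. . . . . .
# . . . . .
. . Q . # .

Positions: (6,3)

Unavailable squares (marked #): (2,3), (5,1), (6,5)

Row 1: attacked by (6,3)→{3}. Safe: 1, 2, 4, 5, 6. Place at column 4.
Row 2: attacked by (1,4)→{3,4,5}; (6,3)→{3}. Blocked: 3. Safe: 1, 2, 6. Place at column 1.
Row 3: attacked by (1,4)→{2,4,6}; (2,1)→{1,2}; (6,3)→{3,6}. Safe: 5. Place at column 5.
Row 4: attacked by (1,4)→{1,4}; (2,1)→{1,3}; (3,5)→{4,5,6}; (6,3)→{1,3,5}. Safe: 2. Place at column 2.
Row 5: attacked by (1,4)→{4}; (2,1)→{1,4}; (3,5)→{3,5}; (4,2)→{1,2,3}; (6,3)→{2,3,4}. Blocked: 1. Safe: 6. Place at column 6.
Columns [4, 1, 5, 2, 6, 3], r−c [-3, 1, -2, 2, -1, 3], r+c [5, 3, 8, 6, 11, 9] are all distinct, so no two queens attack.

(1,4) (2,1) (3,5) (4,2) (5,6) (6,3)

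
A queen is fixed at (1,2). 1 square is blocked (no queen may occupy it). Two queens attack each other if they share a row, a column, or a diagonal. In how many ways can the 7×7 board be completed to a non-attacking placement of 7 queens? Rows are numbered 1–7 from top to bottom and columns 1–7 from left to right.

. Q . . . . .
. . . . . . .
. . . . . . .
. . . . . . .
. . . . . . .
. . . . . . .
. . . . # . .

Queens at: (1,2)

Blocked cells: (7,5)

6

Branch on row 2: col 4 → 2; col 5 → 3; col 6 → 0; col 7 → 1.
Sum: 2 + 3 + 0 + 1 = 6.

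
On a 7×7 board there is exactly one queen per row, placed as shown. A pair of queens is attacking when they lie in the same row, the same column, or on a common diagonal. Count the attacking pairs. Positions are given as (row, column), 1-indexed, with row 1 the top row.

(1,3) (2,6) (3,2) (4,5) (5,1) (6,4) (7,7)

0

All columns are distinct and no two queens satisfy |Δrow| = |Δcol|, so no pair attacks.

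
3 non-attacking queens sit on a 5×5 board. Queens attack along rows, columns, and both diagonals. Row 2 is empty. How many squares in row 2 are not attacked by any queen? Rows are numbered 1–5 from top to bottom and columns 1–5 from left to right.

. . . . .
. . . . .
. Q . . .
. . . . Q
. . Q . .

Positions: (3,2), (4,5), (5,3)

1

(3,2) attacks row 2 at column 2 and diagonals 1, 3.
(4,5) attacks row 2 at column 5 and diagonals 3.
(5,3) attacks row 2 at column 3.
Attacked columns: {1, 2, 3, 5}. Safe: {4}.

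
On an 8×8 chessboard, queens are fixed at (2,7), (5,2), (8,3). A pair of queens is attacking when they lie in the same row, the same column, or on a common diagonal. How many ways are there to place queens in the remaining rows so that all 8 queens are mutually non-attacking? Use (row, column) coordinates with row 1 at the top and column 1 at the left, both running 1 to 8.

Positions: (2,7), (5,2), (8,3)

Branch on row 1: col 1 → 1; col 4 → 0; col 5 → 1.
Sum: 1 + 0 + 1 = 2.

2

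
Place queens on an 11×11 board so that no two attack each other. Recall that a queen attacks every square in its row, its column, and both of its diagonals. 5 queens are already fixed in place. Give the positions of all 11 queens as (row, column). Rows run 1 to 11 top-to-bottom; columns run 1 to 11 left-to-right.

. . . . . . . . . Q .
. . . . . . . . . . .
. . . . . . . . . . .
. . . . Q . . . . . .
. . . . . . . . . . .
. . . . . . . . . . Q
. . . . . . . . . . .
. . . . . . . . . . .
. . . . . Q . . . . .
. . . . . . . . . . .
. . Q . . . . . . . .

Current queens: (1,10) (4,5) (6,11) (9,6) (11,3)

(1,10) (2,2) (3,7) (4,5) (5,8) (6,11) (7,1) (8,4) (9,6) (10,9) (11,3)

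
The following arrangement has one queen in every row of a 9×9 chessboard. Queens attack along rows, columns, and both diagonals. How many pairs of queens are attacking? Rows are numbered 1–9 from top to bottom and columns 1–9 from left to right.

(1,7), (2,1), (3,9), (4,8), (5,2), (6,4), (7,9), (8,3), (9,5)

3

Same column: (3,9)–(7,9) (column 9).
Same diagonal: (1,7)–(3,9) (|1−3| = |7−9| = 2); (3,9)–(4,8) (|3−4| = |9−8| = 1).
Total attacking pairs: 3.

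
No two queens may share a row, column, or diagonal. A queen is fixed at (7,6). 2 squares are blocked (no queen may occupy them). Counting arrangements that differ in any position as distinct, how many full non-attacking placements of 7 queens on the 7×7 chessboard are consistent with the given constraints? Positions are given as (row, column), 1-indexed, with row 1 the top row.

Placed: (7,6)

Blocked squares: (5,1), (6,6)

6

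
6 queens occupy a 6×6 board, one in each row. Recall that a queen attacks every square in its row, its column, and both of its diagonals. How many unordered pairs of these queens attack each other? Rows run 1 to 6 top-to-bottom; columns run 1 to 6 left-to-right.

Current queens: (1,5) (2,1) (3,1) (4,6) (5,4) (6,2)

Same column: (2,1)–(3,1) (column 1).
Same diagonal: (2,1)–(5,4) (|2−5| = |1−4| = 3).
Total attacking pairs: 2.

2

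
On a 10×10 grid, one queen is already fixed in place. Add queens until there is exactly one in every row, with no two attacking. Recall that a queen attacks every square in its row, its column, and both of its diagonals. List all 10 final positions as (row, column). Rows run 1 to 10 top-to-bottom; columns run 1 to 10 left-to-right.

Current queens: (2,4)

(1,10) (2,4) (3,7) (4,5) (5,2) (6,9) (7,1) (8,6) (9,8) (10,3)

Row 1: attacked by (2,4)→{3,4,5}. Safe: 1, 2, 6, 7, 8, 9, 10. Place at column 10.
Row 3: attacked by (1,10)→{8,10}; (2,4)→{3,4,5}. Safe: 1, 2, 6, 7, 9. Place at column 7.
Row 4: attacked by (1,10)→{7,10}; (2,4)→{2,4,6}; (3,7)→{6,7,8}. Safe: 1, 3, 5, 9. Place at column 5.
Row 5: attacked by (1,10)→{6,10}; (2,4)→{1,4,7}; (3,7)→{5,7,9}; (4,5)→{4,5,6}. Safe: 2, 3, 8. Place at column 2.
Row 6: attacked by (1,10)→{5,10}; (2,4)→{4,8}; (3,7)→{4,7,10}; (4,5)→{3,5,7}; (5,2)→{1,2,3}. Safe: 6, 9. Place at column 9.
Row 7: attacked by (1,10)→{4,10}; (2,4)→{4,9}; (3,7)→{3,7}; (4,5)→{2,5,8}; (5,2)→{2,4}; (6,9)→{8,9,10}. Safe: 1, 6. Place at column 1.
Row 8: attacked by (1,10)→{3,10}; (2,4)→{4,10}; (3,7)→{2,7}; (4,5)→{1,5,9}; (5,2)→{2,5}; (6,9)→{7,9}; (7,1)→{1,2}. Safe: 6, 8. Place at column 6.
Row 9: attacked by (1,10)→{2,10}; (2,4)→{4}; (3,7)→{1,7}; (4,5)→{5,10}; (5,2)→{2,6}; (6,9)→{6,9}; (7,1)→{1,3}; (8,6)→{5,6,7}. Safe: 8. Place at column 8.
Row 10: attacked by (1,10)→{1,10}; (2,4)→{4}; (3,7)→{7}; (4,5)→{5}; (5,2)→{2,7}; (6,9)→{5,9}; (7,1)→{1,4}; (8,6)→{4,6,8}; (9,8)→{7,8,9}. Safe: 3. Place at column 3.
Columns [10, 4, 7, 5, 2, 9, 1, 6, 8, 3], r−c [-9, -2, -4, -1, 3, -3, 6, 2, 1, 7], r+c [11, 6, 10, 9, 7, 15, 8, 14, 17, 13] are all distinct, so no two queens attack.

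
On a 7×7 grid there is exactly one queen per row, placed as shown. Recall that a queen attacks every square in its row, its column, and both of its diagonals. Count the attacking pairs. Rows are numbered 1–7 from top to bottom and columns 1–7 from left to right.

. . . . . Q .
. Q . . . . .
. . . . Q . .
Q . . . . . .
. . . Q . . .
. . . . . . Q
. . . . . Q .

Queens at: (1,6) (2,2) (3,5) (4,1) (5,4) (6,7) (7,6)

3

Same column: (1,6)–(7,6) (column 6).
Same diagonal: (5,4)–(7,6) (|5−7| = |4−6| = 2); (6,7)–(7,6) (|6−7| = |7−6| = 1).
Total attacking pairs: 3.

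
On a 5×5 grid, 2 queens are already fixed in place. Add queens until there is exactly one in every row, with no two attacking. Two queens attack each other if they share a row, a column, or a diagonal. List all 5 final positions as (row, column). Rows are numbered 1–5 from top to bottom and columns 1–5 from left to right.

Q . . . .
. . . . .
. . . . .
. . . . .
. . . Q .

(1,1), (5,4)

(1,1) (2,3) (3,5) (4,2) (5,4)

Row 2: attacked by (1,1)→{1,2}; (5,4)→{1,4}. Safe: 3, 5. Place at column 3.
Row 3: attacked by (1,1)→{1,3}; (2,3)→{2,3,4}; (5,4)→{2,4}. Safe: 5. Place at column 5.
Row 4: attacked by (1,1)→{1,4}; (2,3)→{1,3,5}; (3,5)→{4,5}; (5,4)→{3,4,5}. Safe: 2. Place at column 2.
Columns [1, 3, 5, 2, 4], r−c [0, -1, -2, 2, 1], r+c [2, 5, 8, 6, 9] are all distinct, so no two queens attack.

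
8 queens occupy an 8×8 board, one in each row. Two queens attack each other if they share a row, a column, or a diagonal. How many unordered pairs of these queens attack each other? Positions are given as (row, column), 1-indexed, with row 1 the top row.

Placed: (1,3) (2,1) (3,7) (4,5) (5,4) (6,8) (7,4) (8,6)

5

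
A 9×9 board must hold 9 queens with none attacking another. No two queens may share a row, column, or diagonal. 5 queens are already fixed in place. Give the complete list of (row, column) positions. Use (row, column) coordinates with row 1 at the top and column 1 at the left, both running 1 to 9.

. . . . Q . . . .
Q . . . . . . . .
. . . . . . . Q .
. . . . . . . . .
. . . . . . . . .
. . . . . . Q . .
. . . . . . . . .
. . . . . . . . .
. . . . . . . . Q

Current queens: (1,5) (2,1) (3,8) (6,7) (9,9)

(1,5) (2,1) (3,8) (4,6) (5,3) (6,7) (7,2) (8,4) (9,9)

Row 4: attacked by (1,5)→{2,5,8}; (2,1)→{1,3}; (3,8)→{7,8,9}; (6,7)→{5,7,9}; (9,9)→{4,9}. Safe: 6. Place at column 6.
Row 5: attacked by (1,5)→{1,5,9}; (2,1)→{1,4}; (3,8)→{6,8}; (4,6)→{5,6,7}; (6,7)→{6,7,8}; (9,9)→{5,9}. Safe: 2, 3. Place at column 3.
Row 7: attacked by (1,5)→{5}; (2,1)→{1,6}; (3,8)→{4,8}; (4,6)→{3,6,9}; (5,3)→{1,3,5}; (6,7)→{6,7,8}; (9,9)→{7,9}. Safe: 2. Place at column 2.
Row 8: attacked by (1,5)→{5}; (2,1)→{1,7}; (3,8)→{3,8}; (4,6)→{2,6}; (5,3)→{3,6}; (6,7)→{5,7,9}; (7,2)→{1,2,3}; (9,9)→{8,9}. Safe: 4. Place at column 4.
Columns [5, 1, 8, 6, 3, 7, 2, 4, 9], r−c [-4, 1, -5, -2, 2, -1, 5, 4, 0], r+c [6, 3, 11, 10, 8, 13, 9, 12, 18] are all distinct, so no two queens attack.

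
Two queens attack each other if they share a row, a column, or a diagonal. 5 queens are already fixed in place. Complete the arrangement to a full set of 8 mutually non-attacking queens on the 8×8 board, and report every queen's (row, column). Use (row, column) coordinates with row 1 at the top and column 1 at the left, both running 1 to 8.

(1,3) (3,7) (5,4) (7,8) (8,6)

Row 2: attacked by (1,3)→{2,3,4}; (3,7)→{6,7,8}; (5,4)→{1,4,7}; (7,8)→{3,8}; (8,6)→{6}. Safe: 5. Place at column 5.
Row 4: attacked by (1,3)→{3,6}; (2,5)→{3,5,7}; (3,7)→{6,7,8}; (5,4)→{3,4,5}; (7,8)→{5,8}; (8,6)→{2,6}. Safe: 1. Place at column 1.
Row 6: attacked by (1,3)→{3,8}; (2,5)→{1,5}; (3,7)→{4,7}; (4,1)→{1,3}; (5,4)→{3,4,5}; (7,8)→{7,8}; (8,6)→{4,6,8}. Safe: 2. Place at column 2.
Columns [3, 5, 7, 1, 4, 2, 8, 6], r−c [-2, -3, -4, 3, 1, 4, -1, 2], r+c [4, 7, 10, 5, 9, 8, 15, 14] are all distinct, so no two queens attack.

(1,3) (2,5) (3,7) (4,1) (5,4) (6,2) (7,8) (8,6)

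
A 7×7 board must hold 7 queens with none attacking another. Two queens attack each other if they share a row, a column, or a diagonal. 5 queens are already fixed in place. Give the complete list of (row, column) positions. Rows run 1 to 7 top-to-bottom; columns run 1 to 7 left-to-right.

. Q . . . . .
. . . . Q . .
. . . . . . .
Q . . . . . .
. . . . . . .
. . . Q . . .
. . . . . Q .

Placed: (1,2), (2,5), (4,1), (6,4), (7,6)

Row 3: attacked by (1,2)→{2,4}; (2,5)→{4,5,6}; (4,1)→{1,2}; (6,4)→{1,4,7}; (7,6)→{2,6}. Safe: 3. Place at column 3.
Row 5: attacked by (1,2)→{2,6}; (2,5)→{2,5}; (3,3)→{1,3,5}; (4,1)→{1,2}; (6,4)→{3,4,5}; (7,6)→{4,6}. Safe: 7. Place at column 7.
Columns [2, 5, 3, 1, 7, 4, 6], r−c [-1, -3, 0, 3, -2, 2, 1], r+c [3, 7, 6, 5, 12, 10, 13] are all distinct, so no two queens attack.

(1,2) (2,5) (3,3) (4,1) (5,7) (6,4) (7,6)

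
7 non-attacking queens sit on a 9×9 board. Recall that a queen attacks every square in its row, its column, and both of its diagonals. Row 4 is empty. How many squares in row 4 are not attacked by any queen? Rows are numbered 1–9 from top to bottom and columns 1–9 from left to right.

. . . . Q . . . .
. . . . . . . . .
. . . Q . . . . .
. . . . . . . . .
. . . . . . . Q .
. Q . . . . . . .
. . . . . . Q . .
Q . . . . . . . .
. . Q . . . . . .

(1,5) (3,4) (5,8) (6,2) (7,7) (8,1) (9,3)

(1,5) attacks row 4 at column 5 and diagonals 2, 8.
(3,4) attacks row 4 at column 4 and diagonals 3, 5.
(5,8) attacks row 4 at column 8 and diagonals 7, 9.
(6,2) attacks row 4 at column 2 and diagonals 4.
(7,7) attacks row 4 at column 7 and diagonals 4.
(8,1) attacks row 4 at column 1 and diagonals 5.
(9,3) attacks row 4 at column 3 and diagonals 8.
Attacked columns: {1, 2, 3, 4, 5, 7, 8, 9}. Safe: {6}.

1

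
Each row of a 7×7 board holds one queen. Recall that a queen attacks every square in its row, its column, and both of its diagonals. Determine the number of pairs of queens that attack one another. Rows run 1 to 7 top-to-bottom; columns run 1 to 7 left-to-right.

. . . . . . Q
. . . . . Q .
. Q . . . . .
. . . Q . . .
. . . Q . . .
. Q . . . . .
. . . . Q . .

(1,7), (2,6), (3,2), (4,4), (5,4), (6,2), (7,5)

9

Same column: (3,2)–(6,2) (column 2); (4,4)–(5,4) (column 4).
Same diagonal: (1,7)–(2,6) (|1−2| = |7−6| = 1); (1,7)–(4,4) (|1−4| = |7−4| = 3); (1,7)–(6,2) (|1−6| = |7−2| = 5); (2,6)–(4,4) (|2−4| = |6−4| = 2); (2,6)–(6,2) (|2−6| = |6−2| = 4); (3,2)–(5,4) (|3−5| = |2−4| = 2); (4,4)–(6,2) (|4−6| = |4−2| = 2).
Total attacking pairs: 9.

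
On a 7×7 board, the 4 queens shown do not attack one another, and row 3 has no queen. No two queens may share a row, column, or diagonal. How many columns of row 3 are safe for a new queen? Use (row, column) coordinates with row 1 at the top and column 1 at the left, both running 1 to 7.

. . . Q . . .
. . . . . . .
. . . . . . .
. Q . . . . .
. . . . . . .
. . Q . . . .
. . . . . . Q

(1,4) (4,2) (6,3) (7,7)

(1,4) attacks row 3 at column 4 and diagonals 2, 6.
(4,2) attacks row 3 at column 2 and diagonals 1, 3.
(6,3) attacks row 3 at column 3 and diagonals 6.
(7,7) attacks row 3 at column 7 and diagonals 3.
Attacked columns: {1, 2, 3, 4, 6, 7}. Safe: {5}.

1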